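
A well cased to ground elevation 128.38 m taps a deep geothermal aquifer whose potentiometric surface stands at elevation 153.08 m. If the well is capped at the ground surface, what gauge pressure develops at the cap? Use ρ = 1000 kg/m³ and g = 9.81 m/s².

P ≈ 242 kPa

Head above the cap: Δh = 153.08 − 128.38 = 24.70 m.
P = ρgΔh = 1000 × 9.81 × 24.70 = 242307 Pa ≈ 242 kPa.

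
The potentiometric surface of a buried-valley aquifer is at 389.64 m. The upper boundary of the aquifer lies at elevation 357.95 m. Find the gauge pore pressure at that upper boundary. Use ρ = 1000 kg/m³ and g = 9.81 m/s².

Pressure head at the aquifer top: ψ = h − z = 389.64 − 357.95 = 31.69 m.
P = ρgψ = 1000 × 9.81 × 31.69 = 310879 Pa ≈ 311 kPa.

P ≈ 311 kPa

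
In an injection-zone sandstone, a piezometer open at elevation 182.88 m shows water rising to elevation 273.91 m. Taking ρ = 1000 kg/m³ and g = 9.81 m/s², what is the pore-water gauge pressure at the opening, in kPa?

P ≈ 893 kPa

Pressure head ψ = h − z = 273.91 − 182.88 = 91.03 m.
P = ρgψ = 1000 × 9.81 × 91.03 = 893004 Pa ≈ 893 kPa.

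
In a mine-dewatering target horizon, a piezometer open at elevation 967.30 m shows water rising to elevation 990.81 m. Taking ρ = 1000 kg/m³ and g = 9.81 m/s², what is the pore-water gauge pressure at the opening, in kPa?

Pressure head ψ = h − z = 990.81 − 967.30 = 23.51 m.
P = ρgψ = 1000 × 9.81 × 23.51 = 230633 Pa ≈ 231 kPa.

P ≈ 231 kPa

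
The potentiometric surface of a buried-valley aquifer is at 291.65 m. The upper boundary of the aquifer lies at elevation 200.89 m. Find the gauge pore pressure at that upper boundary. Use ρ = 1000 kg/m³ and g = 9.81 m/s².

Pressure head at the aquifer top: ψ = h − z = 291.65 − 200.89 = 90.76 m.
P = ρgψ = 1000 × 9.81 × 90.76 = 890356 Pa ≈ 890 kPa.

P ≈ 890 kPa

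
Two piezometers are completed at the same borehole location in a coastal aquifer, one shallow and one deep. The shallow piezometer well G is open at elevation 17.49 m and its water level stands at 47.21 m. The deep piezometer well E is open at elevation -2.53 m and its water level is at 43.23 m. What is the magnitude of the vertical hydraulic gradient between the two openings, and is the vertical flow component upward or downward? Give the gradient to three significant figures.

|i_v| ≈ 0.199; vertical flow is downward

Total head at well G: h = 47.21 m (water level in the standpipe).
Total head at well E: h = 43.23 m.
Δh = h(well G) − h(well E) = 47.21 − 43.23 = 3.98 m.
Vertical separation Δz = 17.49 − (-2.53) = 20.02 m.
|i_v| = |Δh| / Δz = 3.98 / 20.02 = 0.199.
Head is higher in the shallow piezometer, so vertical flow is downward (recharge condition).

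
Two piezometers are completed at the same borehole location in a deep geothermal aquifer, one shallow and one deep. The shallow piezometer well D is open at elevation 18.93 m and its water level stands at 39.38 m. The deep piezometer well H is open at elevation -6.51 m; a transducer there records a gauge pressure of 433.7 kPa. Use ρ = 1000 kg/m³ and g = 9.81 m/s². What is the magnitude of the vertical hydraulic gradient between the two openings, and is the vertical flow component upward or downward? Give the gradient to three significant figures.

Total head at well D: h = 39.38 m (water level in the standpipe).
Pressure head at well H: ψ = P/(ρg) = 433.7×1000 / (1000 × 9.81) = 44.21 m.
Total head at well H: h = z + ψ = -6.51 + 44.21 = 37.70 m.
Δh = h(well D) − h(well H) = 39.38 − 37.70 = 1.68 m.
Vertical separation Δz = 18.93 − (-6.51) = 25.44 m.
|i_v| = |Δh| / Δz = 1.68 / 25.44 = 0.0660.
Head is higher in the shallow piezometer, so vertical flow is downward (recharge condition).

|i_v| ≈ 0.0660; vertical flow is downward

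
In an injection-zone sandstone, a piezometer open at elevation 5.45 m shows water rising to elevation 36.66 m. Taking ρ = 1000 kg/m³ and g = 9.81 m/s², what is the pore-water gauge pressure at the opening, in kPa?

Pressure head ψ = h − z = 36.66 − 5.45 = 31.21 m.
P = ρgψ = 1000 × 9.81 × 31.21 = 306170 Pa ≈ 306 kPa.

P ≈ 306 kPa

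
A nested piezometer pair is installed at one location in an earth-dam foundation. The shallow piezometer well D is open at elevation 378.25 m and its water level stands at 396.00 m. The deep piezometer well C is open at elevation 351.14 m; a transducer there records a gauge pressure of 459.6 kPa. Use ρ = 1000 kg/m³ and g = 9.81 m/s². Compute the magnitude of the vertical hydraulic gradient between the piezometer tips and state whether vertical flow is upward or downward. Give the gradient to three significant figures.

|i_v| ≈ 0.0734; vertical flow is upward

Total head at well D: h = 396.00 m (water level in the standpipe).
Pressure head at well C: ψ = P/(ρg) = 459.6×1000 / (1000 × 9.81) = 46.85 m.
Total head at well C: h = z + ψ = 351.14 + 46.85 = 397.99 m.
Δh = h(well D) − h(well C) = 396.00 − 397.99 = -1.99 m.
Vertical separation Δz = 378.25 − 351.14 = 27.11 m.
|i_v| = |Δh| / Δz = 1.99 / 27.11 = 0.0734.
Head is higher in the deep piezometer, so vertical flow is upward (discharge condition).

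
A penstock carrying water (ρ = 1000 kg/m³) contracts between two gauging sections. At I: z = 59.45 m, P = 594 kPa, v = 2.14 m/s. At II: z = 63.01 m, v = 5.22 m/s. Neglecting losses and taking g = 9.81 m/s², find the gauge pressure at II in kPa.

P₂ ≈ 548 kPa

Pressure head at I: ψ₁ = P₁/(ρg) = 594×1000 / (1000 × 9.81) = 60.55 m.
Velocity heads: v₁²/2g = 2.14²/19.62 = 0.233 m; v₂²/2g = 5.22²/19.62 = 1.389 m.
Total head H = z₁ + ψ₁ + v₁²/2g = 59.45 + 60.55 + 0.233 = 120.23 m.
ψ₂ = H − z₂ − v₂²/2g = 120.23 − 63.01 − 1.389 = 55.83 m.
P₂ = ρgψ₂ = 1000 × 9.81 × 55.83 ≈ 548 kPa.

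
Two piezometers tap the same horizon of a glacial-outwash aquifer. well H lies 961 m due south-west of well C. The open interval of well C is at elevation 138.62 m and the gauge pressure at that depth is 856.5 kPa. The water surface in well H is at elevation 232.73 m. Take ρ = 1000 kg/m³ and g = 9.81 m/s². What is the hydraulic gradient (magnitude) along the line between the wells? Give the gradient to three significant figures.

i ≈ 0.00708

Pressure head at well C: ψ = P/(ρg) = 856.5×1000 / (1000 × 9.81) = 87.31 m.
Total head at well C: h = z + ψ = 138.62 + 87.31 = 225.93 m.
Total head at well H: h = 232.73 m (water level in the piezometer is the total head).
Head difference: h(well C) − h(well H) = 225.93 − 232.73 = -6.80 m.
Hydraulic gradient: i = |Δh| / L = 6.80 / 961 = 0.00708.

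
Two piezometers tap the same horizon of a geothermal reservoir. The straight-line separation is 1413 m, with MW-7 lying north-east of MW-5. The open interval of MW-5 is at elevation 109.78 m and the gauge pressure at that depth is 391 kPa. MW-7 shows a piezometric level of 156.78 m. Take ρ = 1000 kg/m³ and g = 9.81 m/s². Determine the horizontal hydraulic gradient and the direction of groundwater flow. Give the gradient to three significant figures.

i ≈ 0.00505; groundwater flows toward the south-west

Pressure head at MW-5: ψ = P/(ρg) = 391×1000 / (1000 × 9.81) = 39.86 m.
Total head at MW-5: h = z + ψ = 109.78 + 39.86 = 149.64 m.
Total head at MW-7: h = 156.78 m (water level in the piezometer is the total head).
Head difference: h(MW-5) − h(MW-7) = 149.64 − 156.78 = -7.14 m.
Hydraulic gradient: i = |Δh| / L = 7.14 / 1413 = 0.00505.
Flow is from higher to lower head: from MW-7 toward MW-5, i.e. toward the south-west.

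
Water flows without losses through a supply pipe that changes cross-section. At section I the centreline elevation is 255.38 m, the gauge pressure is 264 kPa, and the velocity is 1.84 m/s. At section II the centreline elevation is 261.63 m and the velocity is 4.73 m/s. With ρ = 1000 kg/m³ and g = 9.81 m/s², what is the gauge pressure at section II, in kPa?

Pressure head at I: ψ₁ = P₁/(ρg) = 264×1000 / (1000 × 9.81) = 26.91 m.
Velocity heads: v₁²/2g = 1.84²/19.62 = 0.173 m; v₂²/2g = 4.73²/19.62 = 1.140 m.
Total head H = z₁ + ψ₁ + v₁²/2g = 255.38 + 26.91 + 0.173 = 282.46 m.
ψ₂ = H − z₂ − v₂²/2g = 282.46 − 261.63 − 1.140 = 19.69 m.
P₂ = ρgψ₂ = 1000 × 9.81 × 19.69 ≈ 193 kPa.

P₂ ≈ 193 kPa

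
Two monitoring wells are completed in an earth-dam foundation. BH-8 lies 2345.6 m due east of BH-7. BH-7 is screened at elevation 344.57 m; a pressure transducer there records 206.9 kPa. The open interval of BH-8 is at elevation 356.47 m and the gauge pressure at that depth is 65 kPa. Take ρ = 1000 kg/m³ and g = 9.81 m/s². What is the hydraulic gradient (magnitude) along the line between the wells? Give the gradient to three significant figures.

Pressure head at BH-7: ψ = P/(ρg) = 206.9×1000 / (1000 × 9.81) = 21.09 m.
Total head at BH-7: h = z + ψ = 344.57 + 21.09 = 365.66 m.
Pressure head at BH-8: ψ = P/(ρg) = 65×1000 / (1000 × 9.81) = 6.63 m.
Total head at BH-8: h = z + ψ = 356.47 + 6.63 = 363.10 m.
Head difference: h(BH-7) − h(BH-8) = 365.66 − 363.10 = 2.56 m.
Hydraulic gradient: i = |Δh| / L = 2.56 / 2345.6 = 0.00109.

i ≈ 0.00109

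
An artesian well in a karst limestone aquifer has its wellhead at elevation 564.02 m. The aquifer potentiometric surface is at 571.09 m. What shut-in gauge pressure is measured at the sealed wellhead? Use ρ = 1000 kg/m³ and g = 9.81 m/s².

P ≈ 69.4 kPa

Head above the cap: Δh = 571.09 − 564.02 = 7.07 m.
P = ρgΔh = 1000 × 9.81 × 7.07 = 69357 Pa ≈ 69.4 kPa.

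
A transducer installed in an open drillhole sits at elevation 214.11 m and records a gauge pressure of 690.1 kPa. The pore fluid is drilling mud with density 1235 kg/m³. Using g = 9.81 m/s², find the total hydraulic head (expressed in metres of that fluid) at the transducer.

h ≈ 271.07 m

ψ = P/(ρg) = 690.1×1000 / (1235 × 9.81) = 56.96 m.
h = z + ψ = 214.11 + 56.96 = 271.07 m.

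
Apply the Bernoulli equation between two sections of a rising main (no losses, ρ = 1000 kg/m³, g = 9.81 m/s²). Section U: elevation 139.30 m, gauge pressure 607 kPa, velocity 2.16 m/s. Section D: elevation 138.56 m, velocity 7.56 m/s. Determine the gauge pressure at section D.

Pressure head at U: ψ₁ = P₁/(ρg) = 607×1000 / (1000 × 9.81) = 61.88 m.
Velocity heads: v₁²/2g = 2.16²/19.62 = 0.238 m; v₂²/2g = 7.56²/19.62 = 2.913 m.
Total head H = z₁ + ψ₁ + v₁²/2g = 139.30 + 61.88 + 0.238 = 201.42 m.
ψ₂ = H − z₂ − v₂²/2g = 201.42 − 138.56 − 2.913 = 59.95 m.
P₂ = ρgψ₂ = 1000 × 9.81 × 59.95 ≈ 588 kPa.

P₂ ≈ 588 kPa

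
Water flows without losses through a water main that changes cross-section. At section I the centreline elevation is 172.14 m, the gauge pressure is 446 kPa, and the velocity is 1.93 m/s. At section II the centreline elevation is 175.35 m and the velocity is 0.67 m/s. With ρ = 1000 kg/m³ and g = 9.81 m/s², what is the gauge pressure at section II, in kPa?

Pressure head at I: ψ₁ = P₁/(ρg) = 446×1000 / (1000 × 9.81) = 45.46 m.
Velocity heads: v₁²/2g = 1.93²/19.62 = 0.190 m; v₂²/2g = 0.67²/19.62 = 0.023 m.
Total head H = z₁ + ψ₁ + v₁²/2g = 172.14 + 45.46 + 0.190 = 217.79 m.
ψ₂ = H − z₂ − v₂²/2g = 217.79 − 175.35 − 0.023 = 42.42 m.
P₂ = ρgψ₂ = 1000 × 9.81 × 42.42 ≈ 416 kPa.

P₂ ≈ 416 kPa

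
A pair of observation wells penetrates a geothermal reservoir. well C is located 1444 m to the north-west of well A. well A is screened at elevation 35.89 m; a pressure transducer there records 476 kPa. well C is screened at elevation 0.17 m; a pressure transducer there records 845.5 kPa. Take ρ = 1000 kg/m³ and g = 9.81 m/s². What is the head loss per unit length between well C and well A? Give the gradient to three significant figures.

Pressure head at well A: ψ = P/(ρg) = 476×1000 / (1000 × 9.81) = 48.52 m.
Total head at well A: h = z + ψ = 35.89 + 48.52 = 84.41 m.
Pressure head at well C: ψ = P/(ρg) = 845.5×1000 / (1000 × 9.81) = 86.19 m.
Total head at well C: h = z + ψ = 0.17 + 86.19 = 86.36 m.
Head difference: h(well A) − h(well C) = 84.41 − 86.36 = -1.95 m.
Hydraulic gradient: i = |Δh| / L = 1.95 / 1444 = 0.00135.

i ≈ 0.00135 m/m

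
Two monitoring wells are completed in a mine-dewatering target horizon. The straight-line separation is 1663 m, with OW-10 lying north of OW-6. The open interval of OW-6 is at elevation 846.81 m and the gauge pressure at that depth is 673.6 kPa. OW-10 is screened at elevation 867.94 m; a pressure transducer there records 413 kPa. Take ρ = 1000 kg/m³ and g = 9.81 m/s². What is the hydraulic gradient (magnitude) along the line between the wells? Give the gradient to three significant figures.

Pressure head at OW-6: ψ = P/(ρg) = 673.6×1000 / (1000 × 9.81) = 68.66 m.
Total head at OW-6: h = z + ψ = 846.81 + 68.66 = 915.47 m.
Pressure head at OW-10: ψ = P/(ρg) = 413×1000 / (1000 × 9.81) = 42.10 m.
Total head at OW-10: h = z + ψ = 867.94 + 42.10 = 910.04 m.
Head difference: h(OW-6) − h(OW-10) = 915.47 − 910.04 = 5.43 m.
Hydraulic gradient: i = |Δh| / L = 5.43 / 1663 = 0.00327.

i ≈ 0.00327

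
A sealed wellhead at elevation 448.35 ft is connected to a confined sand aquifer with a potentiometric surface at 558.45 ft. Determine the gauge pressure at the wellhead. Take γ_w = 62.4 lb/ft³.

P ≈ 47.7 psi

Head above the cap: Δh = 558.45 − 448.35 = 110.10 ft.
P = γΔh/144 = 62.4 × 110.10 / 144 = 47.7 psi.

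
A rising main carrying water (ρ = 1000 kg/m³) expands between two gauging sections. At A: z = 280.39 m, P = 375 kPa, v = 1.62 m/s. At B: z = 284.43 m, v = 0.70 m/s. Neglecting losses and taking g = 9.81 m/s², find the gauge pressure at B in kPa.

P₂ ≈ 336 kPa

Pressure head at A: ψ₁ = P₁/(ρg) = 375×1000 / (1000 × 9.81) = 38.23 m.
Velocity heads: v₁²/2g = 1.62²/19.62 = 0.134 m; v₂²/2g = 0.70²/19.62 = 0.025 m.
Total head H = z₁ + ψ₁ + v₁²/2g = 280.39 + 38.23 + 0.134 = 318.75 m.
ψ₂ = H − z₂ − v₂²/2g = 318.75 − 284.43 − 0.025 = 34.29 m.
P₂ = ρgψ₂ = 1000 × 9.81 × 34.29 ≈ 336 kPa.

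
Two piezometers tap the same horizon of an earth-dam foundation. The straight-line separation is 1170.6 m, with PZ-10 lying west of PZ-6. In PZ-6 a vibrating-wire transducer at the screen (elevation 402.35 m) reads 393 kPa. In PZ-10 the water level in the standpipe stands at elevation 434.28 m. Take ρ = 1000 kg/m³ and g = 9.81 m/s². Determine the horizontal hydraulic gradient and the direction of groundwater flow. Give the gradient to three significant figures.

Pressure head at PZ-6: ψ = P/(ρg) = 393×1000 / (1000 × 9.81) = 40.06 m.
Total head at PZ-6: h = z + ψ = 402.35 + 40.06 = 442.41 m.
Total head at PZ-10: h = 434.28 m (water level in the piezometer is the total head).
Head difference: h(PZ-6) − h(PZ-10) = 442.41 − 434.28 = 8.13 m.
Hydraulic gradient: i = |Δh| / L = 8.13 / 1170.6 = 0.00695.
Flow is from higher to lower head: from PZ-6 toward PZ-10, i.e. toward the west.

i ≈ 0.00695; groundwater flows toward the west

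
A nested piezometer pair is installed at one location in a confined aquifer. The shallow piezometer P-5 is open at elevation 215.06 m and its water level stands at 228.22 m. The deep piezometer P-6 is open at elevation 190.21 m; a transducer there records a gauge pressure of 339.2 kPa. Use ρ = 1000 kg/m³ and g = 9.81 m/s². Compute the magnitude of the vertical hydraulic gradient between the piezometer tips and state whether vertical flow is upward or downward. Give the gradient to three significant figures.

Total head at P-5: h = 228.22 m (water level in the standpipe).
Pressure head at P-6: ψ = P/(ρg) = 339.2×1000 / (1000 × 9.81) = 34.58 m.
Total head at P-6: h = z + ψ = 190.21 + 34.58 = 224.79 m.
Δh = h(P-5) − h(P-6) = 228.22 − 224.79 = 3.43 m.
Vertical separation Δz = 215.06 − 190.21 = 24.85 m.
|i_v| = |Δh| / Δz = 3.43 / 24.85 = 0.138.
Head is higher in the shallow piezometer, so vertical flow is downward (recharge condition).

|i_v| ≈ 0.138; vertical flow is downward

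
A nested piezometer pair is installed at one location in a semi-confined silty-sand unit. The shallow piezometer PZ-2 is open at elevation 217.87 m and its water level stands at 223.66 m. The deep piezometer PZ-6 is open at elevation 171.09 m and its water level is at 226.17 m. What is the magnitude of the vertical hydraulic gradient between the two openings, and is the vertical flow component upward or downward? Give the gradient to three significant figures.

Total head at PZ-2: h = 223.66 m (water level in the standpipe).
Total head at PZ-6: h = 226.17 m.
Δh = h(PZ-2) − h(PZ-6) = 223.66 − 226.17 = -2.51 m.
Vertical separation Δz = 217.87 − 171.09 = 46.78 m.
|i_v| = |Δh| / Δz = 2.51 / 46.78 = 0.0537.
Head is higher in the deep piezometer, so vertical flow is upward (discharge condition).

|i_v| ≈ 0.0537; vertical flow is upward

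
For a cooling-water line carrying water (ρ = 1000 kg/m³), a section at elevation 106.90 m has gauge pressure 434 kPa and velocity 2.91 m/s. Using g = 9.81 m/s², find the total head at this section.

h ≈ 151.57 m

Pressure head ψ = P/(ρg) = 434×1000 / (1000 × 9.81) = 44.24 m.
Velocity head = v²/(2g) = 2.91² / (2 × 9.81) = 0.432 m.
h = z + ψ + v²/(2g) = 106.90 + 44.24 + 0.432 = 151.57 m.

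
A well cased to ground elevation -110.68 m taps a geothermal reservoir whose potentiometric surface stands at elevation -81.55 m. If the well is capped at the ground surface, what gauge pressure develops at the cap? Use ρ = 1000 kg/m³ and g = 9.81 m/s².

Head above the cap: Δh = -81.55 − (-110.68) = 29.13 m.
P = ρgΔh = 1000 × 9.81 × 29.13 = 285765 Pa ≈ 286 kPa.

P ≈ 286 kPa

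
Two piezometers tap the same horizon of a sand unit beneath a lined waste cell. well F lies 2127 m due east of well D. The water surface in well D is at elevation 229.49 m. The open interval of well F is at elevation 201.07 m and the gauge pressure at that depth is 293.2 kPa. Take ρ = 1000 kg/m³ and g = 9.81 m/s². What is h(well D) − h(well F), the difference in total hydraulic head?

Total head at well D: h = 229.49 m (water level in the piezometer is the total head).
Pressure head at well F: ψ = P/(ρg) = 293.2×1000 / (1000 × 9.81) = 29.89 m.
Total head at well F: h = z + ψ = 201.07 + 29.89 = 230.96 m.
Head difference: h(well D) − h(well F) = 229.49 − 230.96 = -1.47 m.

Δh ≈ -1.47 m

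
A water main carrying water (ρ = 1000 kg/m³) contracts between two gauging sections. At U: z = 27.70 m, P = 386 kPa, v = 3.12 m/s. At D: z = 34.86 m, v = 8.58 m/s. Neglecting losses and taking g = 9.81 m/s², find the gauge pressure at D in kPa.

Pressure head at U: ψ₁ = P₁/(ρg) = 386×1000 / (1000 × 9.81) = 39.35 m.
Velocity heads: v₁²/2g = 3.12²/19.62 = 0.496 m; v₂²/2g = 8.58²/19.62 = 3.752 m.
Total head H = z₁ + ψ₁ + v₁²/2g = 27.70 + 39.35 + 0.496 = 67.55 m.
ψ₂ = H − z₂ − v₂²/2g = 67.55 − 34.86 − 3.752 = 28.94 m.
P₂ = ρgψ₂ = 1000 × 9.81 × 28.94 ≈ 284 kPa.

P₂ ≈ 284 kPa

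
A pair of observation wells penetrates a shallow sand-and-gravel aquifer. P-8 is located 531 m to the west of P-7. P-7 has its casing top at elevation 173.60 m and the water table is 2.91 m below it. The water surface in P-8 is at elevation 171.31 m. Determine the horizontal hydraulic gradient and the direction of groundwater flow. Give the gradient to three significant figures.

Total head at P-7: h = 173.60 − 2.91 = 170.69 m.
Total head at P-8: h = 171.31 m (water level in the piezometer is the total head).
Head difference: h(P-7) − h(P-8) = 170.69 − 171.31 = -0.62 m.
Hydraulic gradient: i = |Δh| / L = 0.62 / 531 = 0.00117.
Flow is from higher to lower head: from P-8 toward P-7, i.e. toward the east.

i ≈ 0.00117; groundwater flows toward the east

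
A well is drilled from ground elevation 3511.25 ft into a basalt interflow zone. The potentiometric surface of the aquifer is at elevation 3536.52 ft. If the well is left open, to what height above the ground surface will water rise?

≈ 25.27 ft above ground

Water rises to the potentiometric surface, so the rise above ground = 3536.52 − 3511.25 = 25.27 ft.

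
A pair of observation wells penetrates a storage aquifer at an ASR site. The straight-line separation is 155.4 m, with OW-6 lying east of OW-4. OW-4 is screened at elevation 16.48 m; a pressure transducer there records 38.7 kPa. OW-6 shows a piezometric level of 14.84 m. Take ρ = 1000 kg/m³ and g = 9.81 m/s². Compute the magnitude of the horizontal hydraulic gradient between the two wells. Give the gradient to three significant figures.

i ≈ 0.0359

Pressure head at OW-4: ψ = P/(ρg) = 38.7×1000 / (1000 × 9.81) = 3.94 m.
Total head at OW-4: h = z + ψ = 16.48 + 3.94 = 20.42 m.
Total head at OW-6: h = 14.84 m (water level in the piezometer is the total head).
Head difference: h(OW-4) − h(OW-6) = 20.42 − 14.84 = 5.58 m.
Hydraulic gradient: i = |Δh| / L = 5.58 / 155.4 = 0.0359.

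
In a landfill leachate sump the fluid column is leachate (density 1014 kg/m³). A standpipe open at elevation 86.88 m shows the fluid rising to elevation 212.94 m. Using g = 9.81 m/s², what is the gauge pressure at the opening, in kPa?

P ≈ 1250 kPa

Pressure head ψ = h − z = 212.94 − 86.88 = 126.06 m.
P = ρgψ = 1014 × 9.81 × 126.06 = 1253962 Pa ≈ 1250 kPa.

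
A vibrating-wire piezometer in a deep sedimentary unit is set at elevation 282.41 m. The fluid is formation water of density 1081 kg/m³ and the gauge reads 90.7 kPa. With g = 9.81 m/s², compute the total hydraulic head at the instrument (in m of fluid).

h ≈ 290.96 m

ψ = P/(ρg) = 90.7×1000 / (1081 × 9.81) = 8.55 m.
h = z + ψ = 282.41 + 8.55 = 290.96 m.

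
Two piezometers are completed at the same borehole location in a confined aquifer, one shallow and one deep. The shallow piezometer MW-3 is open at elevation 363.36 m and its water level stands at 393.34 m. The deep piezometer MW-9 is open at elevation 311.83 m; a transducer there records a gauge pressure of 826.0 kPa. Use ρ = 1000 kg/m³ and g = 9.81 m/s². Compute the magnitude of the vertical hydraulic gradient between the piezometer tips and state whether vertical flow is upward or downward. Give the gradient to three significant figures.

|i_v| ≈ 0.0522; vertical flow is upward

Total head at MW-3: h = 393.34 m (water level in the standpipe).
Pressure head at MW-9: ψ = P/(ρg) = 826.0×1000 / (1000 × 9.81) = 84.20 m.
Total head at MW-9: h = z + ψ = 311.83 + 84.20 = 396.03 m.
Δh = h(MW-3) − h(MW-9) = 393.34 − 396.03 = -2.69 m.
Vertical separation Δz = 363.36 − 311.83 = 51.53 m.
|i_v| = |Δh| / Δz = 2.69 / 51.53 = 0.0522.
Head is higher in the deep piezometer, so vertical flow is upward (discharge condition).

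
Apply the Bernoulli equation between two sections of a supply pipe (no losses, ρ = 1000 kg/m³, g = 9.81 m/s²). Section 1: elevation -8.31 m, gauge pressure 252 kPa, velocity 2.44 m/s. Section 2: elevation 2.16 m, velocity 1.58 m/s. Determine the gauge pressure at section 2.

Pressure head at 1: ψ₁ = P₁/(ρg) = 252×1000 / (1000 × 9.81) = 25.69 m.
Velocity heads: v₁²/2g = 2.44²/19.62 = 0.303 m; v₂²/2g = 1.58²/19.62 = 0.127 m.
Total head H = z₁ + ψ₁ + v₁²/2g = -8.31 + 25.69 + 0.303 = 17.68 m.
ψ₂ = H − z₂ − v₂²/2g = 17.68 − 2.16 − 0.127 = 15.39 m.
P₂ = ρgψ₂ = 1000 × 9.81 × 15.39 ≈ 151 kPa.

P₂ ≈ 151 kPa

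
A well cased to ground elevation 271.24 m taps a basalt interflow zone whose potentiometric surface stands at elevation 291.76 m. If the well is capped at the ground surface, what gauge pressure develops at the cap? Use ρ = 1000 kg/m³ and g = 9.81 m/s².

Head above the cap: Δh = 291.76 − 271.24 = 20.52 m.
P = ρgΔh = 1000 × 9.81 × 20.52 = 201301 Pa ≈ 201 kPa.

P ≈ 201 kPa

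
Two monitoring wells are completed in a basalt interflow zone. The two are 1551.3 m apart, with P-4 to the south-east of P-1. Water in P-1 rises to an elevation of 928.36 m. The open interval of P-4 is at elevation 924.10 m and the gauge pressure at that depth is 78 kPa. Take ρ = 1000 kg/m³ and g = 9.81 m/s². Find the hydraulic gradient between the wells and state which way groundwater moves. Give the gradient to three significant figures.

Total head at P-1: h = 928.36 m (water level in the piezometer is the total head).
Pressure head at P-4: ψ = P/(ρg) = 78×1000 / (1000 × 9.81) = 7.95 m.
Total head at P-4: h = z + ψ = 924.10 + 7.95 = 932.05 m.
Head difference: h(P-1) − h(P-4) = 928.36 − 932.05 = -3.69 m.
Hydraulic gradient: i = |Δh| / L = 3.69 / 1551.3 = 0.00238.
Flow is from higher to lower head: from P-4 toward P-1, i.e. toward the north-west.

i ≈ 0.00238; groundwater flows toward the north-west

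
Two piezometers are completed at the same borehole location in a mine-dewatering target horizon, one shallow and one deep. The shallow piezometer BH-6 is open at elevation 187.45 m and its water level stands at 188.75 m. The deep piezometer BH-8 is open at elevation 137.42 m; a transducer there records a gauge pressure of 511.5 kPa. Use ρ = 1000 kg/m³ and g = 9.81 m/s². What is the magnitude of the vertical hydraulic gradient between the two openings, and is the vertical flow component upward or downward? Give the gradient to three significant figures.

|i_v| ≈ 0.0162; vertical flow is upward

Total head at BH-6: h = 188.75 m (water level in the standpipe).
Pressure head at BH-8: ψ = P/(ρg) = 511.5×1000 / (1000 × 9.81) = 52.14 m.
Total head at BH-8: h = z + ψ = 137.42 + 52.14 = 189.56 m.
Δh = h(BH-6) − h(BH-8) = 188.75 − 189.56 = -0.81 m.
Vertical separation Δz = 187.45 − 137.42 = 50.03 m.
|i_v| = |Δh| / Δz = 0.81 / 50.03 = 0.0162.
Head is higher in the deep piezometer, so vertical flow is upward (discharge condition).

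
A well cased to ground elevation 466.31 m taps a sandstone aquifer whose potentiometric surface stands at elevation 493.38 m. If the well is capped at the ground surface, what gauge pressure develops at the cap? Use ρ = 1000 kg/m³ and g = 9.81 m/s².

Head above the cap: Δh = 493.38 − 466.31 = 27.07 m.
P = ρgΔh = 1000 × 9.81 × 27.07 = 265557 Pa ≈ 266 kPa.

P ≈ 266 kPa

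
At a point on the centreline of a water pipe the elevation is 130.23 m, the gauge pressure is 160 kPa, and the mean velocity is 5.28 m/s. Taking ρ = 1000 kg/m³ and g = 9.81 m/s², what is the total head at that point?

Pressure head ψ = P/(ρg) = 160×1000 / (1000 × 9.81) = 16.31 m.
Velocity head = v²/(2g) = 5.28² / (2 × 9.81) = 1.421 m.
h = z + ψ + v²/(2g) = 130.23 + 16.31 + 1.421 = 147.96 m.

h ≈ 147.96 m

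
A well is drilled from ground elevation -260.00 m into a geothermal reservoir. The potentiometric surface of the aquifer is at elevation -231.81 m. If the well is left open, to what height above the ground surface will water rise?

Water rises to the potentiometric surface, so the rise above ground = -231.81 − (-260.00) = 28.19 m.

≈ 28.19 m above ground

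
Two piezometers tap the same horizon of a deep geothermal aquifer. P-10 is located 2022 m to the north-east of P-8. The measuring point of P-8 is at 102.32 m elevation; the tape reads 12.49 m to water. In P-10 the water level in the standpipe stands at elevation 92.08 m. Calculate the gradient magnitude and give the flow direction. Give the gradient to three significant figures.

Total head at P-8: h = 102.32 − 12.49 = 89.83 m.
Total head at P-10: h = 92.08 m (water level in the piezometer is the total head).
Head difference: h(P-8) − h(P-10) = 89.83 − 92.08 = -2.25 m.
Hydraulic gradient: i = |Δh| / L = 2.25 / 2022 = 0.00111.
Flow is from higher to lower head: from P-10 toward P-8, i.e. toward the south-west.

i ≈ 0.00111; groundwater flows toward the south-west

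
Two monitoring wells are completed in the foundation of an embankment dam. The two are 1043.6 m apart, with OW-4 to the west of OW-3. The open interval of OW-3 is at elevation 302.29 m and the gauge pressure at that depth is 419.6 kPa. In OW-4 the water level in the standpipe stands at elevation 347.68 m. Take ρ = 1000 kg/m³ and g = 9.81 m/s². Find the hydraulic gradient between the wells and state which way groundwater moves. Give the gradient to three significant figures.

i ≈ 0.00251; groundwater flows toward the east

Pressure head at OW-3: ψ = P/(ρg) = 419.6×1000 / (1000 × 9.81) = 42.77 m.
Total head at OW-3: h = z + ψ = 302.29 + 42.77 = 345.06 m.
Total head at OW-4: h = 347.68 m (water level in the piezometer is the total head).
Head difference: h(OW-3) − h(OW-4) = 345.06 − 347.68 = -2.62 m.
Hydraulic gradient: i = |Δh| / L = 2.62 / 1043.6 = 0.00251.
Flow is from higher to lower head: from OW-4 toward OW-3, i.e. toward the east.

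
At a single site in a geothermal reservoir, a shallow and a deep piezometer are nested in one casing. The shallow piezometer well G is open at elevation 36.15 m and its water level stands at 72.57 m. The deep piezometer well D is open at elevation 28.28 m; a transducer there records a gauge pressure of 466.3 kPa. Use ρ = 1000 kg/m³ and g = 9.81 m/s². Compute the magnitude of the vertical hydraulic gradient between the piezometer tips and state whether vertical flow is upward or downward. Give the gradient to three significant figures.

Total head at well G: h = 72.57 m (water level in the standpipe).
Pressure head at well D: ψ = P/(ρg) = 466.3×1000 / (1000 × 9.81) = 47.53 m.
Total head at well D: h = z + ψ = 28.28 + 47.53 = 75.81 m.
Δh = h(well G) − h(well D) = 72.57 − 75.81 = -3.24 m.
Vertical separation Δz = 36.15 − 28.28 = 7.87 m.
|i_v| = |Δh| / Δz = 3.24 / 7.87 = 0.412.
Head is higher in the deep piezometer, so vertical flow is upward (discharge condition).

|i_v| ≈ 0.412; vertical flow is upward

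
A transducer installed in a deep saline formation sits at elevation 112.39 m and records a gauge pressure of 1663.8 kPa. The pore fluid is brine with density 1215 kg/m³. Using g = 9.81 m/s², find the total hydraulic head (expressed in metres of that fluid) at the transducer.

h ≈ 251.98 m

ψ = P/(ρg) = 1663.8×1000 / (1215 × 9.81) = 139.59 m.
h = z + ψ = 112.39 + 139.59 = 251.98 m.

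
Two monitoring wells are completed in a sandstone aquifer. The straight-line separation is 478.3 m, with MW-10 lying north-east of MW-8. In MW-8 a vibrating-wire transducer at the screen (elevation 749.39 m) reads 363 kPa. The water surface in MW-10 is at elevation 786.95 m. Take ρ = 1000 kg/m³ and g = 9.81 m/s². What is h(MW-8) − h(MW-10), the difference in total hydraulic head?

Pressure head at MW-8: ψ = P/(ρg) = 363×1000 / (1000 × 9.81) = 37.00 m.
Total head at MW-8: h = z + ψ = 749.39 + 37.00 = 786.39 m.
Total head at MW-10: h = 786.95 m (water level in the piezometer is the total head).
Head difference: h(MW-8) − h(MW-10) = 786.39 − 786.95 = -0.56 m.

Δh ≈ -0.56 m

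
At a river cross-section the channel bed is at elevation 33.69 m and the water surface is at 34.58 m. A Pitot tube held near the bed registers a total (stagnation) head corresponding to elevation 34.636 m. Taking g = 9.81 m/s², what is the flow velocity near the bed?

Near the bed, under hydrostatic conditions, the piezometric head (z + ψ) equals the free-surface elevation, 34.58 m.
Velocity head = total − piezometric = 34.636 − 34.58 = 0.056 m.
v = √(2g·h_v) = √(2 × 9.81 × 0.056) = 1.05 m/s.

v ≈ 1.05 m/s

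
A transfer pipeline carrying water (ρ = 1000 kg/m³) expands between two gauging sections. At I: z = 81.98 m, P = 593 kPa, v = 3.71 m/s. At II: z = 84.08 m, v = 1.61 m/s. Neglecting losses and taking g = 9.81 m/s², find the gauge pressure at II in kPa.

P₂ ≈ 578 kPa

Pressure head at I: ψ₁ = P₁/(ρg) = 593×1000 / (1000 × 9.81) = 60.45 m.
Velocity heads: v₁²/2g = 3.71²/19.62 = 0.702 m; v₂²/2g = 1.61²/19.62 = 0.132 m.
Total head H = z₁ + ψ₁ + v₁²/2g = 81.98 + 60.45 + 0.702 = 143.13 m.
ψ₂ = H − z₂ − v₂²/2g = 143.13 − 84.08 − 0.132 = 58.92 m.
P₂ = ρgψ₂ = 1000 × 9.81 × 58.92 ≈ 578 kPa.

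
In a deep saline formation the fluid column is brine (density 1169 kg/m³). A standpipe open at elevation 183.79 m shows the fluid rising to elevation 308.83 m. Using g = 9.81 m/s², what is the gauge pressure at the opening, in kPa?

Pressure head ψ = h − z = 308.83 − 183.79 = 125.04 m.
P = ρgψ = 1169 × 9.81 × 125.04 = 1433945 Pa ≈ 1430 kPa.

P ≈ 1430 kPa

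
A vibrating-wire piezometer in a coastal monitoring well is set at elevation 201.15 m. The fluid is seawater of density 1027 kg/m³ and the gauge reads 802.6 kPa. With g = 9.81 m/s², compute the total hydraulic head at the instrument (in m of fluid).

ψ = P/(ρg) = 802.6×1000 / (1027 × 9.81) = 79.66 m.
h = z + ψ = 201.15 + 79.66 = 280.81 m.

h ≈ 280.81 m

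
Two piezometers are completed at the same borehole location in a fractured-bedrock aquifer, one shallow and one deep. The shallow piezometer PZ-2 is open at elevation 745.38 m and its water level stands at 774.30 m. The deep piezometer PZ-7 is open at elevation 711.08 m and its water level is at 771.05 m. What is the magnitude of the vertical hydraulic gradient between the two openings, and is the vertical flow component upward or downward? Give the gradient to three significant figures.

Total head at PZ-2: h = 774.30 m (water level in the standpipe).
Total head at PZ-7: h = 771.05 m.
Δh = h(PZ-2) − h(PZ-7) = 774.30 − 771.05 = 3.25 m.
Vertical separation Δz = 745.38 − 711.08 = 34.30 m.
|i_v| = |Δh| / Δz = 3.25 / 34.30 = 0.0948.
Head is higher in the shallow piezometer, so vertical flow is downward (recharge condition).

|i_v| ≈ 0.0948; vertical flow is downward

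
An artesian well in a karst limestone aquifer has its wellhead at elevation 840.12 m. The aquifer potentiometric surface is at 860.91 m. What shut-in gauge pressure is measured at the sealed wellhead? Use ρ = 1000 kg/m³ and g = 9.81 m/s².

Head above the cap: Δh = 860.91 − 840.12 = 20.79 m.
P = ρgΔh = 1000 × 9.81 × 20.79 = 203950 Pa ≈ 204 kPa.

P ≈ 204 kPa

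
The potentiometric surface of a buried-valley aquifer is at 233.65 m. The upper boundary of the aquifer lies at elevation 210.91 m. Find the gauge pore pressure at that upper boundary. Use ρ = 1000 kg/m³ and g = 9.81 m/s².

Pressure head at the aquifer top: ψ = h − z = 233.65 − 210.91 = 22.74 m.
P = ρgψ = 1000 × 9.81 × 22.74 = 223079 Pa ≈ 223 kPa.

P ≈ 223 kPa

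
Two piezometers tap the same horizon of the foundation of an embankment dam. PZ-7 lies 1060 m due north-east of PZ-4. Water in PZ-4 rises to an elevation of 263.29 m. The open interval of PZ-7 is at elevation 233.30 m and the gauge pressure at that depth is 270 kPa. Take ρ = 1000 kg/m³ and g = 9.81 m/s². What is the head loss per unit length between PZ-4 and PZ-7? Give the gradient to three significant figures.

i ≈ 0.00233 m/m

Total head at PZ-4: h = 263.29 m (water level in the piezometer is the total head).
Pressure head at PZ-7: ψ = P/(ρg) = 270×1000 / (1000 × 9.81) = 27.52 m.
Total head at PZ-7: h = z + ψ = 233.30 + 27.52 = 260.82 m.
Head difference: h(PZ-4) − h(PZ-7) = 263.29 − 260.82 = 2.47 m.
Hydraulic gradient: i = |Δh| / L = 2.47 / 1060 = 0.00233.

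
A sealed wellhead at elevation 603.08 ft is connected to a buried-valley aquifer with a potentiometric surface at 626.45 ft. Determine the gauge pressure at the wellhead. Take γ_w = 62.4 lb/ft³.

Head above the cap: Δh = 626.45 − 603.08 = 23.37 ft.
P = γΔh/144 = 62.4 × 23.37 / 144 = 10.1 psi.

P ≈ 10.1 psi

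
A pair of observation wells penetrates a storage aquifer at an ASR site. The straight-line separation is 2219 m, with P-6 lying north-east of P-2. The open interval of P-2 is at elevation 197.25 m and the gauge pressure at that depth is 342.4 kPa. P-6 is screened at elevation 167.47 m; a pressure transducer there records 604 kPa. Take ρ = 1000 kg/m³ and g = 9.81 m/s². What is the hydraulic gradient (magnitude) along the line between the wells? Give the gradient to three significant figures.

i ≈ 0.00140

Pressure head at P-2: ψ = P/(ρg) = 342.4×1000 / (1000 × 9.81) = 34.90 m.
Total head at P-2: h = z + ψ = 197.25 + 34.90 = 232.15 m.
Pressure head at P-6: ψ = P/(ρg) = 604×1000 / (1000 × 9.81) = 61.57 m.
Total head at P-6: h = z + ψ = 167.47 + 61.57 = 229.04 m.
Head difference: h(P-2) − h(P-6) = 232.15 − 229.04 = 3.11 m.
Hydraulic gradient: i = |Δh| / L = 3.11 / 2219 = 0.00140.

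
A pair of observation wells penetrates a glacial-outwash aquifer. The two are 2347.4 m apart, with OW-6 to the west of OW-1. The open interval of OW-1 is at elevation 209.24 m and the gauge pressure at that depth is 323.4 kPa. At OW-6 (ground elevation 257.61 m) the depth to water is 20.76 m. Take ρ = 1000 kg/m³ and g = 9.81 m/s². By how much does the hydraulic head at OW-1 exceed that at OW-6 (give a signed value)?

Δh ≈ 5.36 m

Pressure head at OW-1: ψ = P/(ρg) = 323.4×1000 / (1000 × 9.81) = 32.97 m.
Total head at OW-1: h = z + ψ = 209.24 + 32.97 = 242.21 m.
Total head at OW-6: h = 257.61 − 20.76 = 236.85 m.
Head difference: h(OW-1) − h(OW-6) = 242.21 − 236.85 = 5.36 m.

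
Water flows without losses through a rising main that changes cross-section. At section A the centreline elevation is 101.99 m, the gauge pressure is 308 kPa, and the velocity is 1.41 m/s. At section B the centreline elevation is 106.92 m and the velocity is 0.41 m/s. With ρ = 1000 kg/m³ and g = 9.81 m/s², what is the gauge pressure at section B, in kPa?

P₂ ≈ 261 kPa

Pressure head at A: ψ₁ = P₁/(ρg) = 308×1000 / (1000 × 9.81) = 31.40 m.
Velocity heads: v₁²/2g = 1.41²/19.62 = 0.101 m; v₂²/2g = 0.41²/19.62 = 0.009 m.
Total head H = z₁ + ψ₁ + v₁²/2g = 101.99 + 31.40 + 0.101 = 133.49 m.
ψ₂ = H − z₂ − v₂²/2g = 133.49 − 106.92 − 0.009 = 26.56 m.
P₂ = ρgψ₂ = 1000 × 9.81 × 26.56 ≈ 261 kPa.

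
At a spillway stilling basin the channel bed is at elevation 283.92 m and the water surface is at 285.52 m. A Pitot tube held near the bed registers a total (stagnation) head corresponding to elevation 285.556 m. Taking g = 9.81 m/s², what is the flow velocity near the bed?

v ≈ 0.840 m/s

Near the bed, under hydrostatic conditions, the piezometric head (z + ψ) equals the free-surface elevation, 285.52 m.
Velocity head = total − piezometric = 285.556 − 285.52 = 0.036 m.
v = √(2g·h_v) = √(2 × 9.81 × 0.036) = 0.840 m/s.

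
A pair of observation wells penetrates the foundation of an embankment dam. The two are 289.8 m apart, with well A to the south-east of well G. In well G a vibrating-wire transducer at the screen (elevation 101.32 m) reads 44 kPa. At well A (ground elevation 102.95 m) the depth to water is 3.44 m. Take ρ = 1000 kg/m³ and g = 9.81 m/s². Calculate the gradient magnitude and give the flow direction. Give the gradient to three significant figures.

Pressure head at well G: ψ = P/(ρg) = 44×1000 / (1000 × 9.81) = 4.49 m.
Total head at well G: h = z + ψ = 101.32 + 4.49 = 105.81 m.
Total head at well A: h = 102.95 − 3.44 = 99.51 m.
Head difference: h(well G) − h(well A) = 105.81 − 99.51 = 6.30 m.
Hydraulic gradient: i = |Δh| / L = 6.30 / 289.8 = 0.0217.
Flow is from higher to lower head: from well G toward well A, i.e. toward the south-east.

i ≈ 0.0217; groundwater flows toward the south-east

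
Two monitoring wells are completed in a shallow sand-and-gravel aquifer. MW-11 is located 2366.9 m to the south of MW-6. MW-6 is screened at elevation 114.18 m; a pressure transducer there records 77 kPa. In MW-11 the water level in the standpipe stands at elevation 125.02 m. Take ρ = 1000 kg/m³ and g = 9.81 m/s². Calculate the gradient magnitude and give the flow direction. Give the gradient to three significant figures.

i ≈ 0.00126; groundwater flows toward the north

Pressure head at MW-6: ψ = P/(ρg) = 77×1000 / (1000 × 9.81) = 7.85 m.
Total head at MW-6: h = z + ψ = 114.18 + 7.85 = 122.03 m.
Total head at MW-11: h = 125.02 m (water level in the piezometer is the total head).
Head difference: h(MW-6) − h(MW-11) = 122.03 − 125.02 = -2.99 m.
Hydraulic gradient: i = |Δh| / L = 2.99 / 2366.9 = 0.00126.
Flow is from higher to lower head: from MW-11 toward MW-6, i.e. toward the north.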